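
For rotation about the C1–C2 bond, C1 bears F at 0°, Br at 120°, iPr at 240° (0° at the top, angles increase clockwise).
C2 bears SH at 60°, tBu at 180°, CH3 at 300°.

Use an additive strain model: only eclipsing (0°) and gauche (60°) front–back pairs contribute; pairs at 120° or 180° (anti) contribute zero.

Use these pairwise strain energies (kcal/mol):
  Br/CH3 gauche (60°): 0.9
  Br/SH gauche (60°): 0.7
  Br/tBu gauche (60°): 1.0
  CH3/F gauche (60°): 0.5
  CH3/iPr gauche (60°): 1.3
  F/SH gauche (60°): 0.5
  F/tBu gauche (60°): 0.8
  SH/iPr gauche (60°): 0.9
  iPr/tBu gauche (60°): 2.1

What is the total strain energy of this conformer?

6.1 kcal/mol

This conformer (staggered): F(0°)/SH(60°) gauche 0.5; F(0°)/CH3(300°) gauche 0.5; Br(120°)/SH(60°) gauche 0.7; Br(120°)/tBu(180°) gauche 1.0; iPr(240°)/tBu(180°) gauche 2.1; iPr(240°)/CH3(300°) gauche 1.3 → 6.1 kcal/mol.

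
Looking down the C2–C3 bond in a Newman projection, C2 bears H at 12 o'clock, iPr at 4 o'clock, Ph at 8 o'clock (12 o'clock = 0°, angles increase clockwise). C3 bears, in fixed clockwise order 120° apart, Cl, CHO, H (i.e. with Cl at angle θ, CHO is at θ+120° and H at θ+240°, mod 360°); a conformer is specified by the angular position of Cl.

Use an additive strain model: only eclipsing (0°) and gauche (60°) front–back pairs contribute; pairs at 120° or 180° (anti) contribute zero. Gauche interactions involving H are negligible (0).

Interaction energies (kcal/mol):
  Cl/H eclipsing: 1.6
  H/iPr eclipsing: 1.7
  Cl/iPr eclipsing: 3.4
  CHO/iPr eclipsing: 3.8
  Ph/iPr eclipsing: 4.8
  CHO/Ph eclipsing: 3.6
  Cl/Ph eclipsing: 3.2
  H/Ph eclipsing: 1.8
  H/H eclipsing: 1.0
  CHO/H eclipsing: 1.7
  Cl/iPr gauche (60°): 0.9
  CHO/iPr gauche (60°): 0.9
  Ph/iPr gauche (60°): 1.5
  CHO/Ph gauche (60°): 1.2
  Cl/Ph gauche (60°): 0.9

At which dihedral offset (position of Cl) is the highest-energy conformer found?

Cl at 0° is eclipsed. H at 0° is eclipsed with Cl at 0° (1.6); iPr at 120° is eclipsed with CHO at 120° (3.8); Ph at 240° is eclipsed with H at 240° (1.8). Total 7.2 kcal/mol.
Cl at 60° is staggered. iPr at 120° is gauche with Cl at 60° (0.9); iPr at 120° is gauche with CHO at 180° (0.9); Ph at 240° is gauche with CHO at 180° (1.2). Total 3.0 kcal/mol.
Cl at 120° is eclipsed. H at 0° is eclipsed with H at 0° (1.0); iPr at 120° is eclipsed with Cl at 120° (3.4); Ph at 240° is eclipsed with CHO at 240° (3.6). Total 8.0 kcal/mol.
Cl at 180° is staggered. iPr at 120° is gauche with Cl at 180° (0.9); Ph at 240° is gauche with Cl at 180° (0.9); Ph at 240° is gauche with CHO at 300° (1.2). Total 3.0 kcal/mol.
Cl at 240° is eclipsed. H at 0° is eclipsed with CHO at 0° (1.7); iPr at 120° is eclipsed with H at 120° (1.7); Ph at 240° is eclipsed with Cl at 240° (3.2). Total 6.6 kcal/mol.
Cl at 300° is staggered. iPr at 120° is gauche with CHO at 60° (0.9); Ph at 240° is gauche with Cl at 300° (0.9). Total 1.8 kcal/mol.
The maximum (8.0 kcal/mol) occurs with Cl at 120°.

120°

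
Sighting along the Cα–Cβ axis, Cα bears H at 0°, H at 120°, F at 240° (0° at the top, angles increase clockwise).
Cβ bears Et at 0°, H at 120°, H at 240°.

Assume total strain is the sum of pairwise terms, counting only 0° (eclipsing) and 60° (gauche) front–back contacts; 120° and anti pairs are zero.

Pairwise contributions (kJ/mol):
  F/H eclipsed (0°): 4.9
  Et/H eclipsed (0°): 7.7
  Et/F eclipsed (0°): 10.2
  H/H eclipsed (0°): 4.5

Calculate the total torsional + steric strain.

This conformer (eclipsed): H–Et eclipsed, H–H eclipsed, F–H eclipsed; 7.7 + 4.5 + 4.9 = 17.1 kJ/mol.

17.1 kJ/mol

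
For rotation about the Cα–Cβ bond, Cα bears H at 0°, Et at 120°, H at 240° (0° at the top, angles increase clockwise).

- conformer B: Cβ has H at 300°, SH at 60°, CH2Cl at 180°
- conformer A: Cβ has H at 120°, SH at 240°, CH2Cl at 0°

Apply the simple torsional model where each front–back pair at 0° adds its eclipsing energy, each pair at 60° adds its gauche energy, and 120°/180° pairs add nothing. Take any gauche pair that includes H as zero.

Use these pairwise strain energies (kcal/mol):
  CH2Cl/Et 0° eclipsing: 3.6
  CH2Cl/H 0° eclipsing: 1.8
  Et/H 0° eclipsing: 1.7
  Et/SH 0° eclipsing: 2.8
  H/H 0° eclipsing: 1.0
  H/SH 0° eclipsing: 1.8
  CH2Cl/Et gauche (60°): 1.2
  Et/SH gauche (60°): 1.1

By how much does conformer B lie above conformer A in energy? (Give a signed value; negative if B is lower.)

B (staggered): Et–SH gauche, Et–CH2Cl gauche; 1.1 + 1.2 = 2.3 kcal/mol.
A (eclipsed): H–CH2Cl eclipsed, Et–H eclipsed, H–SH eclipsed; 1.8 + 1.7 + 1.8 = 5.3 kcal/mol.
E(B) − E(A) = 2.3 − 5.3 = -3.0 kcal/mol.

-3.0 kcal/mol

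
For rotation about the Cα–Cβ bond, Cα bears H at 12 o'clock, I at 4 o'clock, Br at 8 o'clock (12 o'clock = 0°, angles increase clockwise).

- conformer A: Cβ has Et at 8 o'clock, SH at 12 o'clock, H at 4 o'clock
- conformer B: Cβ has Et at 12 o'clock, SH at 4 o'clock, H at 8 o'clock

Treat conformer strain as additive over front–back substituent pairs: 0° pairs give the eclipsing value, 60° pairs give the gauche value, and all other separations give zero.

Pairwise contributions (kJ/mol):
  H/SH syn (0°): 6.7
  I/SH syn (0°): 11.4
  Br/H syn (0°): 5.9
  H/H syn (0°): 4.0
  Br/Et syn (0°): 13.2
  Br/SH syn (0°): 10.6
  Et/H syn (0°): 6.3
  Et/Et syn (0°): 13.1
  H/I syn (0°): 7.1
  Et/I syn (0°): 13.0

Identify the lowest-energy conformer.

B

A (eclipsed): H–SH eclipsed, I–H eclipsed, Br–Et eclipsed; 6.7 + 7.1 + 13.2 = 27.0 kJ/mol.
B (eclipsed): H–Et eclipsed, I–SH eclipsed, Br–H eclipsed; 6.3 + 11.4 + 5.9 = 23.6 kJ/mol.
B has the lowest total (23.6 kJ/mol).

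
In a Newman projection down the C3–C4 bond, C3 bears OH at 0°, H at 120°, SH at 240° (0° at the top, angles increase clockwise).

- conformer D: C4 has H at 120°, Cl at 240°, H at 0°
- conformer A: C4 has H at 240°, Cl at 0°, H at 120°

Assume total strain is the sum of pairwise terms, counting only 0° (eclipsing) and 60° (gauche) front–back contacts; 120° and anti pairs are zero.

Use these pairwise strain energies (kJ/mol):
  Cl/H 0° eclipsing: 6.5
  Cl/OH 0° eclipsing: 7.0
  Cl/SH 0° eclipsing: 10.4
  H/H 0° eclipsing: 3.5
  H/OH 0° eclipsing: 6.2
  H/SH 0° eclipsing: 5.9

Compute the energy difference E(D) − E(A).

D (eclipsed): OH(0°)/H(0°) eclipsed 6.2; H(120°)/H(120°) eclipsed 3.5; SH(240°)/Cl(240°) eclipsed 10.4 → 20.1 kJ/mol.
A (eclipsed): OH(0°)/Cl(0°) eclipsed 7.0; H(120°)/H(120°) eclipsed 3.5; SH(240°)/H(240°) eclipsed 5.9 → 16.4 kJ/mol.
E(D) − E(A) = 20.1 − 16.4 = +3.7 kJ/mol.

+3.7 kJ/mol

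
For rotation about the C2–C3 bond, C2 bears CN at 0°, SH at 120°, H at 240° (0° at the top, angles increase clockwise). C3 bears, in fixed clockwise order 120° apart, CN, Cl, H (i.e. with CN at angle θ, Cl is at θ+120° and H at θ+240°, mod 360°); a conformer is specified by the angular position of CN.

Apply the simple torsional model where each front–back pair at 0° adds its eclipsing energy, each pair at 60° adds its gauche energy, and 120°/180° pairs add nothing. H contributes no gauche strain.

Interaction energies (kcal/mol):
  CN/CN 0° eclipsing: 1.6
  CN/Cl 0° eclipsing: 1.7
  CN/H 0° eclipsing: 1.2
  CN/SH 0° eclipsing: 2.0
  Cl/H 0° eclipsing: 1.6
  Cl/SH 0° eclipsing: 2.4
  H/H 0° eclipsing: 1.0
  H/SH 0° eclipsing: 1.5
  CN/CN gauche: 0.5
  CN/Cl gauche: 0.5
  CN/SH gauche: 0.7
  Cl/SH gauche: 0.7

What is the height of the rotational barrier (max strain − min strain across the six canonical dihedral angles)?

CN at 0° is eclipsed. CN at 0° is eclipsed with CN at 0° (1.6); SH at 120° is eclipsed with Cl at 120° (2.4); H at 240° is eclipsed with H at 240° (1.0). Total 5.0 kcal/mol.
CN at 60° is staggered. CN at 0° is gauche with CN at 60° (0.5); SH at 120° is gauche with CN at 60° (0.7); SH at 120° is gauche with Cl at 180° (0.7). Total 1.9 kcal/mol.
CN at 120° is eclipsed. CN at 0° is eclipsed with H at 0° (1.2); SH at 120° is eclipsed with CN at 120° (2.0); H at 240° is eclipsed with Cl at 240° (1.6). Total 4.8 kcal/mol.
CN at 180° is staggered. CN at 0° is gauche with Cl at 300° (0.5); SH at 120° is gauche with CN at 180° (0.7). Total 1.2 kcal/mol.
CN at 240° is eclipsed. CN at 0° is eclipsed with Cl at 0° (1.7); SH at 120° is eclipsed with H at 120° (1.5); H at 240° is eclipsed with CN at 240° (1.2). Total 4.4 kcal/mol.
CN at 300° is staggered. CN at 0° is gauche with CN at 300° (0.5); CN at 0° is gauche with Cl at 60° (0.5); SH at 120° is gauche with Cl at 60° (0.7). Total 1.7 kcal/mol.
Max at 0° (5.0 kcal/mol), min at 180° (1.2 kcal/mol); barrier = 3.8 kcal/mol.

3.8 kcal/mol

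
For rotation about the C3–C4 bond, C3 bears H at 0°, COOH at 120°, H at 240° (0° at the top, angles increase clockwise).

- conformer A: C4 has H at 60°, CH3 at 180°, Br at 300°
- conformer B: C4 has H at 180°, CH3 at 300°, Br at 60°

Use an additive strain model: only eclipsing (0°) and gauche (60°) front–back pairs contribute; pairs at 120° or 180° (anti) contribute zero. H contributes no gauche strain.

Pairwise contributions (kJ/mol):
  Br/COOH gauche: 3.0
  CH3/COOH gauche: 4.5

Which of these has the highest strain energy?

A is staggered. COOH at 120° is gauche with CH3 at 180° (4.5). Total 4.5 kJ/mol.
B is staggered. COOH at 120° is gauche with Br at 60° (3.0). Total 3.0 kJ/mol.
A has the highest total (4.5 kJ/mol).

A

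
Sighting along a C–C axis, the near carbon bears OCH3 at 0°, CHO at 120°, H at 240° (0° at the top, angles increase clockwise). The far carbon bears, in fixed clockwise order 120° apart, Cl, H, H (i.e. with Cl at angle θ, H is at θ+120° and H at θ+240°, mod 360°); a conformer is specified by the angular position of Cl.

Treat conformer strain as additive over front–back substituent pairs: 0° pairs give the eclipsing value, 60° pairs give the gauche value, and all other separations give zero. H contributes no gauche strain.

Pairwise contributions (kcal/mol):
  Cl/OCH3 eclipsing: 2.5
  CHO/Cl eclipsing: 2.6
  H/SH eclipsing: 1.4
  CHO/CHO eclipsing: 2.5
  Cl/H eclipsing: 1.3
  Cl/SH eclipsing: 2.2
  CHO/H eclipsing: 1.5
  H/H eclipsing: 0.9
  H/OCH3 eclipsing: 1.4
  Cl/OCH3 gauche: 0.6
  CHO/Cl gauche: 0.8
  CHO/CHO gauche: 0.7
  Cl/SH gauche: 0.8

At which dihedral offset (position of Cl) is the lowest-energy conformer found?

300°

Cl at 0° is eclipsed. OCH3 at 0° is eclipsed with Cl at 0° (2.5); CHO at 120° is eclipsed with H at 120° (1.5); H at 240° is eclipsed with H at 240° (0.9). Total 4.9 kcal/mol.
Cl at 60° is staggered. OCH3 at 0° is gauche with Cl at 60° (0.6); CHO at 120° is gauche with Cl at 60° (0.8). Total 1.4 kcal/mol.
Cl at 120° is eclipsed. OCH3 at 0° is eclipsed with H at 0° (1.4); CHO at 120° is eclipsed with Cl at 120° (2.6); H at 240° is eclipsed with H at 240° (0.9). Total 4.9 kcal/mol.
Cl at 180° is staggered. CHO at 120° is gauche with Cl at 180° (0.8). Total 0.8 kcal/mol.
Cl at 240° is eclipsed. OCH3 at 0° is eclipsed with H at 0° (1.4); CHO at 120° is eclipsed with H at 120° (1.5); H at 240° is eclipsed with Cl at 240° (1.3). Total 4.2 kcal/mol.
Cl at 300° is staggered. OCH3 at 0° is gauche with Cl at 300° (0.6). Total 0.6 kcal/mol.
The minimum (0.6 kcal/mol) occurs with Cl at 300°.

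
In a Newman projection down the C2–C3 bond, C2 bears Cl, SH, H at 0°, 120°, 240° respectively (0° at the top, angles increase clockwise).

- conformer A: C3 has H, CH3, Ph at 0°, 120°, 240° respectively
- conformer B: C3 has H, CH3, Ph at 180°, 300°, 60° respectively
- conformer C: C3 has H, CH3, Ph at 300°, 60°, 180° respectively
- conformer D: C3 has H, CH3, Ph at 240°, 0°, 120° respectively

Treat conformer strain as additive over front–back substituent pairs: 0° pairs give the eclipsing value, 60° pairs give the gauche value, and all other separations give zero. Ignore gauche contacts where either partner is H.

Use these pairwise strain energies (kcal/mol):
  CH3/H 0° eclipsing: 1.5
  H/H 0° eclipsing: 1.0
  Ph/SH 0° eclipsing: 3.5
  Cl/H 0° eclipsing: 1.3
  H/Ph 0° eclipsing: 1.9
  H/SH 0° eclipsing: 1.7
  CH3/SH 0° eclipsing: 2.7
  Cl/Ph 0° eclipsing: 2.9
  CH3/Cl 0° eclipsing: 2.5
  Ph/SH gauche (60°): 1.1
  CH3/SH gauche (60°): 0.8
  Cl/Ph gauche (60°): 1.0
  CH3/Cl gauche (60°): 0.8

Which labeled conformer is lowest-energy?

C

A is eclipsed. Cl at 0° is eclipsed with H at 0° (1.3); SH at 120° is eclipsed with CH3 at 120° (2.7); H at 240° is eclipsed with Ph at 240° (1.9). Total 5.9 kcal/mol.
B is staggered. Cl at 0° is gauche with CH3 at 300° (0.8); Cl at 0° is gauche with Ph at 60° (1.0); SH at 120° is gauche with Ph at 60° (1.1). Total 2.9 kcal/mol.
C is staggered. Cl at 0° is gauche with CH3 at 60° (0.8); SH at 120° is gauche with CH3 at 60° (0.8); SH at 120° is gauche with Ph at 180° (1.1). Total 2.7 kcal/mol.
D is eclipsed. Cl at 0° is eclipsed with CH3 at 0° (2.5); SH at 120° is eclipsed with Ph at 120° (3.5); H at 240° is eclipsed with H at 240° (1.0). Total 7.0 kcal/mol.
C has the lowest total (2.7 kcal/mol).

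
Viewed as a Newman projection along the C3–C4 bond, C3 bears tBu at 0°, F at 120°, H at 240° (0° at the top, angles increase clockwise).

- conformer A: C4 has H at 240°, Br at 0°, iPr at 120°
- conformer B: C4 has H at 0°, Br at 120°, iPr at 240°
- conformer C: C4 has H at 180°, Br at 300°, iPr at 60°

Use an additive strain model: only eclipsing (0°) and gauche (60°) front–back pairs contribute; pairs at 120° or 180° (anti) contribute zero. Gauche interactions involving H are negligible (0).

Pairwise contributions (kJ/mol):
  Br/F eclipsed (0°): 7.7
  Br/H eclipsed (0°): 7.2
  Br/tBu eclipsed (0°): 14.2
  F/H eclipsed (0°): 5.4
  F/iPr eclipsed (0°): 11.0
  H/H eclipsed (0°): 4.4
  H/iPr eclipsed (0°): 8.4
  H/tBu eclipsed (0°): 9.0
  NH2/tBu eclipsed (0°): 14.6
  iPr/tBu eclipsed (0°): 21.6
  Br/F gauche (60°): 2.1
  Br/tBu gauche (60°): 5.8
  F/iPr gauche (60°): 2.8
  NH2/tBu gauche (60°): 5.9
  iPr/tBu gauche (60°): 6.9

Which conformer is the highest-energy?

A (eclipsed): tBu–Br eclipsed, F–iPr eclipsed, H–H eclipsed; 14.2 + 11.0 + 4.4 = 29.6 kJ/mol.
B (eclipsed): tBu–H eclipsed, F–Br eclipsed, H–iPr eclipsed; 9.0 + 7.7 + 8.4 = 25.1 kJ/mol.
C (staggered): tBu–Br gauche, tBu–iPr gauche, F–iPr gauche; 5.8 + 6.9 + 2.8 = 15.5 kJ/mol.
A has the highest total (29.6 kJ/mol).

A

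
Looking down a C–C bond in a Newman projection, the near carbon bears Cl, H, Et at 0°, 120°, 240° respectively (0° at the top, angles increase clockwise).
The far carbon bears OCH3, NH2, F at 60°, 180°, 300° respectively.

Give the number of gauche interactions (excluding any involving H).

Non-H gauche pairs: Cl(0°)/OCH3(60°); Cl(0°)/F(300°); Et(240°)/NH2(180°); Et(240°)/F(300°) — 4 interactions.

4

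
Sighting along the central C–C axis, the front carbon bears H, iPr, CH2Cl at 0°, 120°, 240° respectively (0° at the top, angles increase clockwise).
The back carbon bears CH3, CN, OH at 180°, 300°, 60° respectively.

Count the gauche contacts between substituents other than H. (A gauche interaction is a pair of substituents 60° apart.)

4

Non-H gauche pairs: iPr(120°)/CH3(180°); iPr(120°)/OH(60°); CH2Cl(240°)/CH3(180°); CH2Cl(240°)/CN(300°) — 4 interactions.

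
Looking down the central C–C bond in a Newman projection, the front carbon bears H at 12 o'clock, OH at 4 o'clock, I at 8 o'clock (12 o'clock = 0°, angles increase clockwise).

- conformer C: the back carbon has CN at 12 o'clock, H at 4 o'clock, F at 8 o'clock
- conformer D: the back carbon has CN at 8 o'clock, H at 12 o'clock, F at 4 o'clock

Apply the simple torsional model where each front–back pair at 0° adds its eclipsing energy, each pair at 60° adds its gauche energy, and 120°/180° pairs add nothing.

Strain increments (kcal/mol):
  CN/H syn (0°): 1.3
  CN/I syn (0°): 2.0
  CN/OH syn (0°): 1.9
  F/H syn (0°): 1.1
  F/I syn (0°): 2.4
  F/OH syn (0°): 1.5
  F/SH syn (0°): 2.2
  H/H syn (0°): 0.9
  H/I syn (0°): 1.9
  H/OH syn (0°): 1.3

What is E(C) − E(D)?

+0.6 kcal/mol

C is eclipsed. H at 0° is eclipsed with CN at 0° (1.3); OH at 120° is eclipsed with H at 120° (1.3); I at 240° is eclipsed with F at 240° (2.4). Total 5.0 kcal/mol.
D is eclipsed. H at 0° is eclipsed with H at 0° (0.9); OH at 120° is eclipsed with F at 120° (1.5); I at 240° is eclipsed with CN at 240° (2.0). Total 4.4 kcal/mol.
E(C) − E(D) = 5.0 − 4.4 = +0.6 kcal/mol.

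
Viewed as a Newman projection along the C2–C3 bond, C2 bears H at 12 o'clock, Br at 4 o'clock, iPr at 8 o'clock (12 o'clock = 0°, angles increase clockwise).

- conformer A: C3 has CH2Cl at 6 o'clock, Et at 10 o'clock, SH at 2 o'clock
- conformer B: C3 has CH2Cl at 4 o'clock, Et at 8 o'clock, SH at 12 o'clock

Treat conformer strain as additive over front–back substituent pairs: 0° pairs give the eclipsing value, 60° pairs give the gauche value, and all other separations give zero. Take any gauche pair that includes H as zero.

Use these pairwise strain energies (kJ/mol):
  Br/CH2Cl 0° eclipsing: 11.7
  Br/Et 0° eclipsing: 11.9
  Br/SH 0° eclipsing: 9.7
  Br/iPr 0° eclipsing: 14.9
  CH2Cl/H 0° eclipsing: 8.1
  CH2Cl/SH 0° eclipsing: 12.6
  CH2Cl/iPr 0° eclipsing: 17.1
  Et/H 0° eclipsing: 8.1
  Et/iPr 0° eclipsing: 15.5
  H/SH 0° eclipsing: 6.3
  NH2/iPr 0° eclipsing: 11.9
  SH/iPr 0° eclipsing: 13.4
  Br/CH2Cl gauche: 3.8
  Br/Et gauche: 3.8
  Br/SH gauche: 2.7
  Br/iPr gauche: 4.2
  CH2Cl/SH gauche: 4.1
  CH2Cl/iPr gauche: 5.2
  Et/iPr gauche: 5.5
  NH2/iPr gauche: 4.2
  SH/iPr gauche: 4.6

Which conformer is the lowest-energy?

A (staggered): Br(120°)/CH2Cl(180°) gauche 3.8; Br(120°)/SH(60°) gauche 2.7; iPr(240°)/CH2Cl(180°) gauche 5.2; iPr(240°)/Et(300°) gauche 5.5 → 17.2 kJ/mol.
B (eclipsed): H(0°)/SH(0°) eclipsed 6.3; Br(120°)/CH2Cl(120°) eclipsed 11.7; iPr(240°)/Et(240°) eclipsed 15.5 → 33.5 kJ/mol.
A has the lowest total (17.2 kJ/mol).

A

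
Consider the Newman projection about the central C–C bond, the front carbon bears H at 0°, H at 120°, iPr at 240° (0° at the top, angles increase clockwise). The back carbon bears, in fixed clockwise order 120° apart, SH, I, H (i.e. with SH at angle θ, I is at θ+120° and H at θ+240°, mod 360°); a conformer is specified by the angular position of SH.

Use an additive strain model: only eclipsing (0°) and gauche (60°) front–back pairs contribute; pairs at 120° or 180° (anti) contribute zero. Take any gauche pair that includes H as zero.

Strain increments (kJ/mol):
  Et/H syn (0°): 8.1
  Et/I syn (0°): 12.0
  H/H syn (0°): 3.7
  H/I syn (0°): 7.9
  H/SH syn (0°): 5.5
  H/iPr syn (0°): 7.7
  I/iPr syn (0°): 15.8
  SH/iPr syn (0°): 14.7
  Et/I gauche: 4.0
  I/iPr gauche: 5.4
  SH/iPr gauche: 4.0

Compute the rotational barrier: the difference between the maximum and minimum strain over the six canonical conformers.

22.3 kJ/mol

SH at 0° is eclipsed. H at 0° is eclipsed with SH at 0° (5.5); H at 120° is eclipsed with I at 120° (7.9); iPr at 240° is eclipsed with H at 240° (7.7). Total 21.1 kJ/mol.
SH at 60° is staggered. iPr at 240° is gauche with I at 180° (5.4). Total 5.4 kJ/mol.
SH at 120° is eclipsed. H at 0° is eclipsed with H at 0° (3.7); H at 120° is eclipsed with SH at 120° (5.5); iPr at 240° is eclipsed with I at 240° (15.8). Total 25.0 kJ/mol.
SH at 180° is staggered. iPr at 240° is gauche with SH at 180° (4.0); iPr at 240° is gauche with I at 300° (5.4). Total 9.4 kJ/mol.
SH at 240° is eclipsed. H at 0° is eclipsed with I at 0° (7.9); H at 120° is eclipsed with H at 120° (3.7); iPr at 240° is eclipsed with SH at 240° (14.7). Total 26.3 kJ/mol.
SH at 300° is staggered. iPr at 240° is gauche with SH at 300° (4.0). Total 4.0 kJ/mol.
Max at 240° (26.3 kJ/mol), min at 300° (4.0 kJ/mol); barrier = 22.3 kJ/mol.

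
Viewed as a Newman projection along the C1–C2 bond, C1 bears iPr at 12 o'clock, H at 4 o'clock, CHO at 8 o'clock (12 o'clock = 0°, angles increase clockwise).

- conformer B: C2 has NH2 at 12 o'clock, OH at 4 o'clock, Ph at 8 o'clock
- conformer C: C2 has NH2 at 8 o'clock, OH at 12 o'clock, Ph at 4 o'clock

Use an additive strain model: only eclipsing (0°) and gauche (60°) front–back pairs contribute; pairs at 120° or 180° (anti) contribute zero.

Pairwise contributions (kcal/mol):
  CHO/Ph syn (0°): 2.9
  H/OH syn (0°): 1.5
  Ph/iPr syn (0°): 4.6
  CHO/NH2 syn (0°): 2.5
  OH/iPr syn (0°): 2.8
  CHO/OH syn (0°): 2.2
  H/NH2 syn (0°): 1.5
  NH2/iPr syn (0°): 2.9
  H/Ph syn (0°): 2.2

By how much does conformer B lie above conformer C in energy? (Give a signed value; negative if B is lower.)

-0.2 kcal/mol

B (eclipsed): iPr–NH2 eclipsed, H–OH eclipsed, CHO–Ph eclipsed; 2.9 + 1.5 + 2.9 = 7.3 kcal/mol.
C (eclipsed): iPr–OH eclipsed, H–Ph eclipsed, CHO–NH2 eclipsed; 2.8 + 2.2 + 2.5 = 7.5 kcal/mol.
E(B) − E(C) = 7.3 − 7.5 = -0.2 kcal/mol.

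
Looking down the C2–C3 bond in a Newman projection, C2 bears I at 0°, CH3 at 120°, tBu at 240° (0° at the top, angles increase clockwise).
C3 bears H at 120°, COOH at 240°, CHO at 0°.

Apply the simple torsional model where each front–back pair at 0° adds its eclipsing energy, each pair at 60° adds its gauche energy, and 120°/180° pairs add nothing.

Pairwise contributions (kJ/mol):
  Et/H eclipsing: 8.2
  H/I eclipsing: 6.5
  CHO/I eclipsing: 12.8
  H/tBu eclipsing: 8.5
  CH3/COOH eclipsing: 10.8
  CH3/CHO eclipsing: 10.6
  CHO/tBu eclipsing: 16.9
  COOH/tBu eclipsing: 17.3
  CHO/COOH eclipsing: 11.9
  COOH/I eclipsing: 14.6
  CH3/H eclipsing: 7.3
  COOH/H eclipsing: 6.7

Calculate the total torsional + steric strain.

37.4 kJ/mol

This conformer (eclipsed): I(0°)/CHO(0°) eclipsed 12.8; CH3(120°)/H(120°) eclipsed 7.3; tBu(240°)/COOH(240°) eclipsed 17.3 → 37.4 kJ/mol.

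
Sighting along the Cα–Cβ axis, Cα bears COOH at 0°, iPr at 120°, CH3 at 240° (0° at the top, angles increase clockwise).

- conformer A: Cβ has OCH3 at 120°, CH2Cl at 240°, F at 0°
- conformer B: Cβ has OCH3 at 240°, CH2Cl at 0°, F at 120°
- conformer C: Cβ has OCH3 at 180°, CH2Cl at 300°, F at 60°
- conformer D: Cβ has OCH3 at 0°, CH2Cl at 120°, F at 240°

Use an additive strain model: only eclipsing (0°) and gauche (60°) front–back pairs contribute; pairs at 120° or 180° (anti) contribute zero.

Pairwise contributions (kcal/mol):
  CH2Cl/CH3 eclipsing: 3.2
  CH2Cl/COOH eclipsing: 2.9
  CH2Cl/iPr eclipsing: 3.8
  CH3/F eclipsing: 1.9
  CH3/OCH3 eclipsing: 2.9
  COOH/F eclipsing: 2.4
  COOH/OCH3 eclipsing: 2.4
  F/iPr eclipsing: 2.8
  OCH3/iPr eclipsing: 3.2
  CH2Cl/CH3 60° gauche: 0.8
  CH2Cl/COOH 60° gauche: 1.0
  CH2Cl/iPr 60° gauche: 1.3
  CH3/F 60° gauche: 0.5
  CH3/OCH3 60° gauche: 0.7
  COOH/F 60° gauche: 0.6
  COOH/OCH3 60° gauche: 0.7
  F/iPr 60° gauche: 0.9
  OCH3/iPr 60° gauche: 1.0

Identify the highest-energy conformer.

A (eclipsed): COOH(0°)/F(0°) eclipsed 2.4; iPr(120°)/OCH3(120°) eclipsed 3.2; CH3(240°)/CH2Cl(240°) eclipsed 3.2 → 8.8 kcal/mol.
B (eclipsed): COOH(0°)/CH2Cl(0°) eclipsed 2.9; iPr(120°)/F(120°) eclipsed 2.8; CH3(240°)/OCH3(240°) eclipsed 2.9 → 8.6 kcal/mol.
C (staggered): COOH(0°)/CH2Cl(300°) gauche 1.0; COOH(0°)/F(60°) gauche 0.6; iPr(120°)/OCH3(180°) gauche 1.0; iPr(120°)/F(60°) gauche 0.9; CH3(240°)/OCH3(180°) gauche 0.7; CH3(240°)/CH2Cl(300°) gauche 0.8 → 5.0 kcal/mol.
D (eclipsed): COOH(0°)/OCH3(0°) eclipsed 2.4; iPr(120°)/CH2Cl(120°) eclipsed 3.8; CH3(240°)/F(240°) eclipsed 1.9 → 8.1 kcal/mol.
A has the highest total (8.8 kcal/mol).

A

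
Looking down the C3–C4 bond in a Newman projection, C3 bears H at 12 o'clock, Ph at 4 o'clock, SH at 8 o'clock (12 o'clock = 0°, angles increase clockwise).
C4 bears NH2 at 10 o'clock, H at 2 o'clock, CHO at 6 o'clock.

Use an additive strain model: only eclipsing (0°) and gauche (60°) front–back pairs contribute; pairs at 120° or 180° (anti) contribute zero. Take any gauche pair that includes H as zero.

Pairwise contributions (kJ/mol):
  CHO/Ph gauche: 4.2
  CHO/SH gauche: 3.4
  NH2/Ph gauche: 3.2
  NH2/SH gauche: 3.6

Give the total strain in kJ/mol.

This conformer is staggered. Ph at 120° is gauche with CHO at 180° (4.2); SH at 240° is gauche with NH2 at 300° (3.6); SH at 240° is gauche with CHO at 180° (3.4). Total 11.2 kJ/mol.

11.2 kJ/mol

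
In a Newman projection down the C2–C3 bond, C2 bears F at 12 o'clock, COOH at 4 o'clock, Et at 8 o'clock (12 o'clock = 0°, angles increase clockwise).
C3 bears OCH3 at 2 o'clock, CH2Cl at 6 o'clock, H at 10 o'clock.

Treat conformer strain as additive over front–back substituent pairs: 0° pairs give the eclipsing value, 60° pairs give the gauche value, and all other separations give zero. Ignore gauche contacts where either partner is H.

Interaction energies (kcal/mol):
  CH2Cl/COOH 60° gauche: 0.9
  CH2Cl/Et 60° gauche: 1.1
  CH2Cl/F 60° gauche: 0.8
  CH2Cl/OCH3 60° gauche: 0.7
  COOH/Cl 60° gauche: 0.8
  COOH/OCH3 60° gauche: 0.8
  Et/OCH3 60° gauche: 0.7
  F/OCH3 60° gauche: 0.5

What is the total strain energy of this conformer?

3.3 kcal/mol

This conformer is staggered. F at 0° is gauche with OCH3 at 60° (0.5); COOH at 120° is gauche with OCH3 at 60° (0.8); COOH at 120° is gauche with CH2Cl at 180° (0.9); Et at 240° is gauche with CH2Cl at 180° (1.1). Total 3.3 kcal/mol.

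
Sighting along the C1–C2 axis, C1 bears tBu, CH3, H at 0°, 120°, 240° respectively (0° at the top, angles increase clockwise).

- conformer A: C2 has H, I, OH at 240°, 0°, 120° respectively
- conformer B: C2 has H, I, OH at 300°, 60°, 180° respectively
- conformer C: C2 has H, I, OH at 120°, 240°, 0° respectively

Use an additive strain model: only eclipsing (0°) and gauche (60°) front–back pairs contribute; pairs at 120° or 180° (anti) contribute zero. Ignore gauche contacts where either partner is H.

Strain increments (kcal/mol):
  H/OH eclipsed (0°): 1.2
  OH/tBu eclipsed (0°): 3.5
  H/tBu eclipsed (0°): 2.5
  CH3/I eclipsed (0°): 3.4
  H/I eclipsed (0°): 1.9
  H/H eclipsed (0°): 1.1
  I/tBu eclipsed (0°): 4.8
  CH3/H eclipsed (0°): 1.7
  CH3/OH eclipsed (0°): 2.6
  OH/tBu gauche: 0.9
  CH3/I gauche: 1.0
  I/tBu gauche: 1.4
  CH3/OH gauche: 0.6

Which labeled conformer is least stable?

A

A (eclipsed): tBu–I eclipsed, CH3–OH eclipsed, H–H eclipsed; 4.8 + 2.6 + 1.1 = 8.5 kcal/mol.
B (staggered): tBu–I gauche, CH3–I gauche, CH3–OH gauche; 1.4 + 1.0 + 0.6 = 3.0 kcal/mol.
C (eclipsed): tBu–OH eclipsed, CH3–H eclipsed, H–I eclipsed; 3.5 + 1.7 + 1.9 = 7.1 kcal/mol.
A has the highest total (8.5 kcal/mol).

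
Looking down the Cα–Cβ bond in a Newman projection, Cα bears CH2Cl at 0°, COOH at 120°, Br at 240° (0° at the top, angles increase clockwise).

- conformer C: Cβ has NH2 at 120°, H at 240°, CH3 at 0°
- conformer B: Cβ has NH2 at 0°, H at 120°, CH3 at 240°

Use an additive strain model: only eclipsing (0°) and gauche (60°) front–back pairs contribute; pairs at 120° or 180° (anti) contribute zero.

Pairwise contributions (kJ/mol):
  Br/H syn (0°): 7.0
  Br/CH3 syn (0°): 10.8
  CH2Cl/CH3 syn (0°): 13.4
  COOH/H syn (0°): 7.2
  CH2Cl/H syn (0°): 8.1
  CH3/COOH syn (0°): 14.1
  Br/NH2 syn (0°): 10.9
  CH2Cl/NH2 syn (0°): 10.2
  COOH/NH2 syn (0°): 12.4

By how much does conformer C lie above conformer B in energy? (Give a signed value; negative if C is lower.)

C is eclipsed. CH2Cl at 0° is eclipsed with CH3 at 0° (13.4); COOH at 120° is eclipsed with NH2 at 120° (12.4); Br at 240° is eclipsed with H at 240° (7.0). Total 32.8 kJ/mol.
B is eclipsed. CH2Cl at 0° is eclipsed with NH2 at 0° (10.2); COOH at 120° is eclipsed with H at 120° (7.2); Br at 240° is eclipsed with CH3 at 240° (10.8). Total 28.2 kJ/mol.
E(C) − E(B) = 32.8 − 28.2 = +4.6 kJ/mol.

+4.6 kJ/mol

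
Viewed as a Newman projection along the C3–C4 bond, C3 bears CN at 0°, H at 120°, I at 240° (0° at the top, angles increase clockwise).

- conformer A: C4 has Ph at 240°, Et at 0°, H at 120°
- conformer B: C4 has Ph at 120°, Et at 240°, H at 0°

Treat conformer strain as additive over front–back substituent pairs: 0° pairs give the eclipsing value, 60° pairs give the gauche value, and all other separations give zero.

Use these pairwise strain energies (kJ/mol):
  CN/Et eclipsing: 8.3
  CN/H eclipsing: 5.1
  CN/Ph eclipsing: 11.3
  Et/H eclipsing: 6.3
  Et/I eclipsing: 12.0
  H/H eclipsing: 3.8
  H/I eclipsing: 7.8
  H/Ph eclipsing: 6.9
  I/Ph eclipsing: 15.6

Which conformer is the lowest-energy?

B

A is eclipsed. CN at 0° is eclipsed with Et at 0° (8.3); H at 120° is eclipsed with H at 120° (3.8); I at 240° is eclipsed with Ph at 240° (15.6). Total 27.7 kJ/mol.
B is eclipsed. CN at 0° is eclipsed with H at 0° (5.1); H at 120° is eclipsed with Ph at 120° (6.9); I at 240° is eclipsed with Et at 240° (12.0). Total 24.0 kJ/mol.
B has the lowest total (24.0 kJ/mol).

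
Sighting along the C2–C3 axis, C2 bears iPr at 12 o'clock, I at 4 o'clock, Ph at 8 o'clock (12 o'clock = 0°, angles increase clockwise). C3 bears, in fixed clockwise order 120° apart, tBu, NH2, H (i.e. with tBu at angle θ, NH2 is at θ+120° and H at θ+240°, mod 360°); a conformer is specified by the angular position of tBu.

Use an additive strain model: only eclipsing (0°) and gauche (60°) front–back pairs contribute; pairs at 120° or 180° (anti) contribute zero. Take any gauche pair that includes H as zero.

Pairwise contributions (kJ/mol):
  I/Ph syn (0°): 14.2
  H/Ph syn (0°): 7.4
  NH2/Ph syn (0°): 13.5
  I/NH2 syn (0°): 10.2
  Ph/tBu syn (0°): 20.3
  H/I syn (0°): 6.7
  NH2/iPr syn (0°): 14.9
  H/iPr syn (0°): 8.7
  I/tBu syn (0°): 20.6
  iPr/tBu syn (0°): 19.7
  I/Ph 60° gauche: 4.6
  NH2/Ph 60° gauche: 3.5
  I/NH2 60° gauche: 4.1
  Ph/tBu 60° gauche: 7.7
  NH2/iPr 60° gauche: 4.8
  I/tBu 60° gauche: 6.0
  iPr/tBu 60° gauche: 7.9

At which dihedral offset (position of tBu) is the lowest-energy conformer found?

60°

tBu at 0° (eclipsed): iPr–tBu eclipsed, I–NH2 eclipsed, Ph–H eclipsed; 19.7 + 10.2 + 7.4 = 37.3 kJ/mol.
tBu at 60° (staggered): iPr–tBu gauche, I–tBu gauche, I–NH2 gauche, Ph–NH2 gauche; 7.9 + 6.0 + 4.1 + 3.5 = 21.5 kJ/mol.
tBu at 120° (eclipsed): iPr–H eclipsed, I–tBu eclipsed, Ph–NH2 eclipsed; 8.7 + 20.6 + 13.5 = 42.8 kJ/mol.
tBu at 180° (staggered): iPr–NH2 gauche, I–tBu gauche, Ph–tBu gauche, Ph–NH2 gauche; 4.8 + 6.0 + 7.7 + 3.5 = 22.0 kJ/mol.
tBu at 240° (eclipsed): iPr–NH2 eclipsed, I–H eclipsed, Ph–tBu eclipsed; 14.9 + 6.7 + 20.3 = 41.9 kJ/mol.
tBu at 300° (staggered): iPr–tBu gauche, iPr–NH2 gauche, I–NH2 gauche, Ph–tBu gauche; 7.9 + 4.8 + 4.1 + 7.7 = 24.5 kJ/mol.
The minimum (21.5 kJ/mol) occurs with tBu at 60°.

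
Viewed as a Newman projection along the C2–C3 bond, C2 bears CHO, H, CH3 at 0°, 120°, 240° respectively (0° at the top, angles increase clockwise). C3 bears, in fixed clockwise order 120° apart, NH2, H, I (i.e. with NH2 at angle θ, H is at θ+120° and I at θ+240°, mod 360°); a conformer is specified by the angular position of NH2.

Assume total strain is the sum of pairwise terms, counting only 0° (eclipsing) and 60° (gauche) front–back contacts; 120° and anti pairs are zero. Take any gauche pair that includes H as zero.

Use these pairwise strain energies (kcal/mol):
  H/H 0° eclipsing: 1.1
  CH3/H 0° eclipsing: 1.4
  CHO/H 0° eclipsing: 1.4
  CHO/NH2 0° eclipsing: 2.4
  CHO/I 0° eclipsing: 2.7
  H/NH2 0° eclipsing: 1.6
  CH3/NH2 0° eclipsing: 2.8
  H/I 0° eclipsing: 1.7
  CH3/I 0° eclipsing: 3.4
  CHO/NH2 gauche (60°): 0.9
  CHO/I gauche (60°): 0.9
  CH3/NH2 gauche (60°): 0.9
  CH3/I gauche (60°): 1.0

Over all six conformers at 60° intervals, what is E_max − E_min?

NH2 at 0° (eclipsed): CHO(0°)/NH2(0°) eclipsed 2.4; H(120°)/H(120°) eclipsed 1.1; CH3(240°)/I(240°) eclipsed 3.4 → 6.9 kcal/mol.
NH2 at 60° (staggered): CHO(0°)/NH2(60°) gauche 0.9; CHO(0°)/I(300°) gauche 0.9; CH3(240°)/I(300°) gauche 1.0 → 2.8 kcal/mol.
NH2 at 120° (eclipsed): CHO(0°)/I(0°) eclipsed 2.7; H(120°)/NH2(120°) eclipsed 1.6; CH3(240°)/H(240°) eclipsed 1.4 → 5.7 kcal/mol.
NH2 at 180° (staggered): CHO(0°)/I(60°) gauche 0.9; CH3(240°)/NH2(180°) gauche 0.9 → 1.8 kcal/mol.
NH2 at 240° (eclipsed): CHO(0°)/H(0°) eclipsed 1.4; H(120°)/I(120°) eclipsed 1.7; CH3(240°)/NH2(240°) eclipsed 2.8 → 5.9 kcal/mol.
NH2 at 300° (staggered): CHO(0°)/NH2(300°) gauche 0.9; CH3(240°)/NH2(300°) gauche 0.9; CH3(240°)/I(180°) gauche 1.0 → 2.8 kcal/mol.
Max at 0° (6.9 kcal/mol), min at 180° (1.8 kcal/mol); barrier = 5.1 kcal/mol.

5.1 kcal/mol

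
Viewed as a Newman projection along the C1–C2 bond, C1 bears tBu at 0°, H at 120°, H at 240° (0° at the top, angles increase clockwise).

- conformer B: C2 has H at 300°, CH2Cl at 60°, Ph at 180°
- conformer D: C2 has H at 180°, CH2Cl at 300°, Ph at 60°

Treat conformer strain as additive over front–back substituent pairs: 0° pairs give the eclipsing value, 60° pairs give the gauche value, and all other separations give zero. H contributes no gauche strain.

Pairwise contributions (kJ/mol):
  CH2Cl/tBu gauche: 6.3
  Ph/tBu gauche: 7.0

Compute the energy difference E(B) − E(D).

B (staggered): tBu(0°)/CH2Cl(60°) gauche 6.3 → 6.3 kJ/mol.
D (staggered): tBu(0°)/CH2Cl(300°) gauche 6.3; tBu(0°)/Ph(60°) gauche 7.0 → 13.3 kJ/mol.
E(B) − E(D) = 6.3 − 13.3 = -7.0 kJ/mol.

-7.0 kJ/mol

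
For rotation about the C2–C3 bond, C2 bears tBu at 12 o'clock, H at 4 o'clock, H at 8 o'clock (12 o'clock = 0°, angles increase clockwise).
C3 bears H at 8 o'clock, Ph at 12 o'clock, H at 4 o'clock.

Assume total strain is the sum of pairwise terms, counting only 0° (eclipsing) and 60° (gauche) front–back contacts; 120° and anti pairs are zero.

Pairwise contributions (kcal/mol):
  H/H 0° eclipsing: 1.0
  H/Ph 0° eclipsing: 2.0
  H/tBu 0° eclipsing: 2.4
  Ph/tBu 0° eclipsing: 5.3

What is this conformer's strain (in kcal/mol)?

This conformer (eclipsed): tBu(0°)/Ph(0°) eclipsed 5.3; H(120°)/H(120°) eclipsed 1.0; H(240°)/H(240°) eclipsed 1.0 → 7.3 kcal/mol.

7.3 kcal/mol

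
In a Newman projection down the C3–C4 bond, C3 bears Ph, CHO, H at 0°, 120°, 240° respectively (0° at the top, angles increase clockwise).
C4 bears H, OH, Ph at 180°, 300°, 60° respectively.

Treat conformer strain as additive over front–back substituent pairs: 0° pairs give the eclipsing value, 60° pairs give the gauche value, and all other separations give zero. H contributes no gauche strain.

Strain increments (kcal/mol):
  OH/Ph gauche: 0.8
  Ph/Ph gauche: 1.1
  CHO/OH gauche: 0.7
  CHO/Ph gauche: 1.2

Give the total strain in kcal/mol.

This conformer (staggered): Ph(0°)/OH(300°) gauche 0.8; Ph(0°)/Ph(60°) gauche 1.1; CHO(120°)/Ph(60°) gauche 1.2 → 3.1 kcal/mol.

3.1 kcal/mol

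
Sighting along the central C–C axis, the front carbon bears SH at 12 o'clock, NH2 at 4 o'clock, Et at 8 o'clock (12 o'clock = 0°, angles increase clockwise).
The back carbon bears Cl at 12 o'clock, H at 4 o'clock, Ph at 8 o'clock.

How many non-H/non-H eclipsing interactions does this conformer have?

Non-H eclipsing pairs: SH(0°)/Cl(0°); Et(240°)/Ph(240°) — 2 interactions.

2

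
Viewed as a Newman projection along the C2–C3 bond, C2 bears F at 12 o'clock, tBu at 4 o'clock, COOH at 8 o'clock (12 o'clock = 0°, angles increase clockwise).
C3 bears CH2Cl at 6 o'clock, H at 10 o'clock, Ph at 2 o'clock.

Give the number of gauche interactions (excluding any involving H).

4

Non-H gauche pairs: F(0°)/Ph(60°); tBu(120°)/CH2Cl(180°); tBu(120°)/Ph(60°); COOH(240°)/CH2Cl(180°) — 4 interactions.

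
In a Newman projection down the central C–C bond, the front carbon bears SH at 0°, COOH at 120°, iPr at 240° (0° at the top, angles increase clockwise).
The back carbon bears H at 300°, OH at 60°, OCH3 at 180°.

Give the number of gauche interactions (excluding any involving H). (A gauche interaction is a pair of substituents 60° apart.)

Non-H gauche pairs: SH(0°)/OH(60°); COOH(120°)/OH(60°); COOH(120°)/OCH3(180°); iPr(240°)/OCH3(180°) — 4 interactions.

4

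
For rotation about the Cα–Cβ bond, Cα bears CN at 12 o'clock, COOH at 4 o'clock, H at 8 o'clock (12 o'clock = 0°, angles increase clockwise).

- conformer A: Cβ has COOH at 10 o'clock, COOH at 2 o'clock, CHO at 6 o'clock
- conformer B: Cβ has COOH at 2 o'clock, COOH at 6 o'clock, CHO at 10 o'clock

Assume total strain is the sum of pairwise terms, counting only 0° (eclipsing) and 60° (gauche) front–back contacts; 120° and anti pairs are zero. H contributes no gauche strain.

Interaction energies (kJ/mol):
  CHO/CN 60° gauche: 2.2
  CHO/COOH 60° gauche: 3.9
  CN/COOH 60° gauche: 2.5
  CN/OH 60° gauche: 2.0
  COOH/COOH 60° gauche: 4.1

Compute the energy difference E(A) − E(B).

+0.1 kJ/mol

A (staggered): CN–COOH gauche, CN–COOH gauche, COOH–COOH gauche, COOH–CHO gauche; 2.5 + 2.5 + 4.1 + 3.9 = 13.0 kJ/mol.
B (staggered): CN–COOH gauche, CN–CHO gauche, COOH–COOH gauche, COOH–COOH gauche; 2.5 + 2.2 + 4.1 + 4.1 = 12.9 kJ/mol.
E(A) − E(B) = 13.0 − 12.9 = +0.1 kJ/mol.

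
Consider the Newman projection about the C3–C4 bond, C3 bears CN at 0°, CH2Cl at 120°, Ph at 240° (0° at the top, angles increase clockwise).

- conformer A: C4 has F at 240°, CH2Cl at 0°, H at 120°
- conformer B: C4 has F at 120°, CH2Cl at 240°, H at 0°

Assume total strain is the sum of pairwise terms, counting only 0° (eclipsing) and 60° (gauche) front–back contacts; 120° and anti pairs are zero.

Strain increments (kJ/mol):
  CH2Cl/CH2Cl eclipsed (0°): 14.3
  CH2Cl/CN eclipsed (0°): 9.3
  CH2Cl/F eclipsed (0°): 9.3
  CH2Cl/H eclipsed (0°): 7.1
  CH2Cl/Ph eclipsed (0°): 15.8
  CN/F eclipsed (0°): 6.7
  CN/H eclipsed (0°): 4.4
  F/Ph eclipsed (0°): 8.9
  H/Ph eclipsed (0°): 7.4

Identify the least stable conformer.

B

A is eclipsed. CN at 0° is eclipsed with CH2Cl at 0° (9.3); CH2Cl at 120° is eclipsed with H at 120° (7.1); Ph at 240° is eclipsed with F at 240° (8.9). Total 25.3 kJ/mol.
B is eclipsed. CN at 0° is eclipsed with H at 0° (4.4); CH2Cl at 120° is eclipsed with F at 120° (9.3); Ph at 240° is eclipsed with CH2Cl at 240° (15.8). Total 29.5 kJ/mol.
B has the highest total (29.5 kJ/mol).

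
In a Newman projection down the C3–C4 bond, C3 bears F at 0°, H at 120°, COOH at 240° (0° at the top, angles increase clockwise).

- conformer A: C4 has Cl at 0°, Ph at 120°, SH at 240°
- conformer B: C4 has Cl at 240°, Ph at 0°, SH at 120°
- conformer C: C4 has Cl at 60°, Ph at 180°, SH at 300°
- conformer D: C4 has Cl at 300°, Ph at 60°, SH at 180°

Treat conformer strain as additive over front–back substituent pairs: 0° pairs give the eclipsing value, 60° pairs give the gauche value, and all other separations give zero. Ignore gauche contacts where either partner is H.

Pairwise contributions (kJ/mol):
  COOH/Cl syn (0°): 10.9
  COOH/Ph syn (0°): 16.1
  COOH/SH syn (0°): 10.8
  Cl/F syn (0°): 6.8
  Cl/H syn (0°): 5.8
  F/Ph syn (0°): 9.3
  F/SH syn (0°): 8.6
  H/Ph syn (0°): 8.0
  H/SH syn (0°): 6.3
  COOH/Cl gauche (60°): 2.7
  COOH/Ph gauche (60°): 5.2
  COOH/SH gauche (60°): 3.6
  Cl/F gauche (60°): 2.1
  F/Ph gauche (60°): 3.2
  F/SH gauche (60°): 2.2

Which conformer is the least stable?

B

A is eclipsed. F at 0° is eclipsed with Cl at 0° (6.8); H at 120° is eclipsed with Ph at 120° (8.0); COOH at 240° is eclipsed with SH at 240° (10.8). Total 25.6 kJ/mol.
B is eclipsed. F at 0° is eclipsed with Ph at 0° (9.3); H at 120° is eclipsed with SH at 120° (6.3); COOH at 240° is eclipsed with Cl at 240° (10.9). Total 26.5 kJ/mol.
C is staggered. F at 0° is gauche with Cl at 60° (2.1); F at 0° is gauche with SH at 300° (2.2); COOH at 240° is gauche with Ph at 180° (5.2); COOH at 240° is gauche with SH at 300° (3.6). Total 13.1 kJ/mol.
D is staggered. F at 0° is gauche with Cl at 300° (2.1); F at 0° is gauche with Ph at 60° (3.2); COOH at 240° is gauche with Cl at 300° (2.7); COOH at 240° is gauche with SH at 180° (3.6). Total 11.6 kJ/mol.
B has the highest total (26.5 kJ/mol).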